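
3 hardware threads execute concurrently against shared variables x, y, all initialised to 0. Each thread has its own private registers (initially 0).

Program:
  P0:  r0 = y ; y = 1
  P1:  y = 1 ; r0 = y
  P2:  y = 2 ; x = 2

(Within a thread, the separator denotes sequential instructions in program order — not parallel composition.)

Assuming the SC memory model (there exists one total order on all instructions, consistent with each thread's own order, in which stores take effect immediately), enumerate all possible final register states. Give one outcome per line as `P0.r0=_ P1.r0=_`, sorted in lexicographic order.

P0.r0=0 P1.r0=1
P0.r0=0 P1.r0=2
P0.r0=1 P1.r0=1
P0.r0=1 P1.r0=2
P0.r0=2 P1.r0=1
P0.r0=2 P1.r0=2

outcome vector order: (P0.r0,P1.r0)
|SC outcomes| = 6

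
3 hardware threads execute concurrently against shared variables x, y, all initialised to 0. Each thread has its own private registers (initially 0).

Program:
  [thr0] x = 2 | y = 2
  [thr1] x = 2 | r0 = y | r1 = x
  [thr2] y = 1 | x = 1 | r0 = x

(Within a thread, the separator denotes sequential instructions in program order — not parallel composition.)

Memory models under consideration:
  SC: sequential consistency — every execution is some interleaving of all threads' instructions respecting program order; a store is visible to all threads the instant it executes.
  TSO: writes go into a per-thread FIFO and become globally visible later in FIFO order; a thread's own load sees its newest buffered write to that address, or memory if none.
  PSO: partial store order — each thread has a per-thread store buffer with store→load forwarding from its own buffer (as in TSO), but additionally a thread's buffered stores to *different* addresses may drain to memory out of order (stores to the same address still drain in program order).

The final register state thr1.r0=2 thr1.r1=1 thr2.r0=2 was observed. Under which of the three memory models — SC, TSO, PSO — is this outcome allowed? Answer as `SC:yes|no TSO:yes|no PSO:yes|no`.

SC:no TSO:no PSO:yes

outcome vector order: (thr1.r0,thr1.r1,thr2.r0)
under SC → <0 1 1>; <0 1 2>; <0 2 1>; <0 2 2>; <1 1 1>; <1 1 2>; <1 2 1>; <1 2 2>; <2 1 1>; <2 2 1>; <2 2 2>
under TSO → <0 1 1>; <0 1 2>; <0 2 1>; <0 2 2>; <1 1 1>; <1 1 2>; <1 2 1>; <1 2 2>; <2 1 1>; <2 2 1>; <2 2 2>
under PSO → <0 1 1>; <0 1 2>; <0 2 1>; <0 2 2>; <1 1 1>; <1 1 2>; <1 2 1>; <1 2 2>; <2 1 1>; <2 1 2>; <2 2 1>; <2 2 2>
target <2 1 2> ∈ {PSO}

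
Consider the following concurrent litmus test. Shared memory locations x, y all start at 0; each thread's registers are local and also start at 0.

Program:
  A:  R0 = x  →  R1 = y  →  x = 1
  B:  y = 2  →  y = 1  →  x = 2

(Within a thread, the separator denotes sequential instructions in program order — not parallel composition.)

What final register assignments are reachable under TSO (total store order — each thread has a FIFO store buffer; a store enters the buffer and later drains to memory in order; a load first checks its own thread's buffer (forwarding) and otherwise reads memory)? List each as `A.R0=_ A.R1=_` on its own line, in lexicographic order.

outcome vector order: (A.R0,A.R1)
|TSO outcomes| = 4

A.R0=0 A.R1=0
A.R0=0 A.R1=1
A.R0=0 A.R1=2
A.R0=2 A.R1=1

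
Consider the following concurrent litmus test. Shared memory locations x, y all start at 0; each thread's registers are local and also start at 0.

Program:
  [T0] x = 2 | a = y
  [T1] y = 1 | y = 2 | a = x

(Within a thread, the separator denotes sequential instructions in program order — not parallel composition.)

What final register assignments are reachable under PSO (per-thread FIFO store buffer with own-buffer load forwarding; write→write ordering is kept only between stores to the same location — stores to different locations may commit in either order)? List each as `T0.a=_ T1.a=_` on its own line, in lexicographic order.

outcome vector order: (T0.a,T1.a)
|PSO outcomes| = 6

T0.a=0 T1.a=0
T0.a=0 T1.a=2
T0.a=1 T1.a=0
T0.a=1 T1.a=2
T0.a=2 T1.a=0
T0.a=2 T1.a=2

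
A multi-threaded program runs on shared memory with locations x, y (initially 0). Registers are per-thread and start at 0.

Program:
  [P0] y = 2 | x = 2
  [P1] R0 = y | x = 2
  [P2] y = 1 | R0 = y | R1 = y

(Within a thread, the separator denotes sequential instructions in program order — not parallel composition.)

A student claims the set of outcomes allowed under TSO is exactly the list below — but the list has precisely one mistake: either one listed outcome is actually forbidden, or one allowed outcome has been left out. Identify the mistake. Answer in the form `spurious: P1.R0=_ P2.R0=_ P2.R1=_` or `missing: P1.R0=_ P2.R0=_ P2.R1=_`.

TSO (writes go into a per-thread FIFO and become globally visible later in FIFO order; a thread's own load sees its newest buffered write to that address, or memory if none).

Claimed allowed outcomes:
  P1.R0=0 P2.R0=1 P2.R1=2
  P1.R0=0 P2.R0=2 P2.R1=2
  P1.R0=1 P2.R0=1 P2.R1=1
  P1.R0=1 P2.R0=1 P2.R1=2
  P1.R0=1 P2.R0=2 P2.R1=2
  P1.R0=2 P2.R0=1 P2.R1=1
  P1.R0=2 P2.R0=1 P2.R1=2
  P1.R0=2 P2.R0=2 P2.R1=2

outcome vector order: (P1.R0,P2.R0,P2.R1)
TSO: 9 outcomes — {<0 1 1> <0 1 2> <0 2 2> <1 1 1> <1 1 2> <1 2 2> <2 1 1> <2 1 2> <2 2 2>}
TSO∖claimed = {<0 1 1>}

missing: P1.R0=0 P2.R0=1 P2.R1=1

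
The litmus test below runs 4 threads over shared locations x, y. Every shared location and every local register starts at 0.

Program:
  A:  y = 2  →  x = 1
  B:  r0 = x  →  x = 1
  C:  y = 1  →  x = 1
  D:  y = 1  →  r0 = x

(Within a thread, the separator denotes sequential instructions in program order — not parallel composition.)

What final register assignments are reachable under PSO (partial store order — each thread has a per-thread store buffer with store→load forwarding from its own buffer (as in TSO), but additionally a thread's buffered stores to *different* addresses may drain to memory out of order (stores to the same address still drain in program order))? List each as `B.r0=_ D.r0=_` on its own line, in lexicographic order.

B.r0=0 D.r0=0
B.r0=0 D.r0=1
B.r0=1 D.r0=0
B.r0=1 D.r0=1

outcome vector order: (B.r0,D.r0)
|PSO outcomes| = 4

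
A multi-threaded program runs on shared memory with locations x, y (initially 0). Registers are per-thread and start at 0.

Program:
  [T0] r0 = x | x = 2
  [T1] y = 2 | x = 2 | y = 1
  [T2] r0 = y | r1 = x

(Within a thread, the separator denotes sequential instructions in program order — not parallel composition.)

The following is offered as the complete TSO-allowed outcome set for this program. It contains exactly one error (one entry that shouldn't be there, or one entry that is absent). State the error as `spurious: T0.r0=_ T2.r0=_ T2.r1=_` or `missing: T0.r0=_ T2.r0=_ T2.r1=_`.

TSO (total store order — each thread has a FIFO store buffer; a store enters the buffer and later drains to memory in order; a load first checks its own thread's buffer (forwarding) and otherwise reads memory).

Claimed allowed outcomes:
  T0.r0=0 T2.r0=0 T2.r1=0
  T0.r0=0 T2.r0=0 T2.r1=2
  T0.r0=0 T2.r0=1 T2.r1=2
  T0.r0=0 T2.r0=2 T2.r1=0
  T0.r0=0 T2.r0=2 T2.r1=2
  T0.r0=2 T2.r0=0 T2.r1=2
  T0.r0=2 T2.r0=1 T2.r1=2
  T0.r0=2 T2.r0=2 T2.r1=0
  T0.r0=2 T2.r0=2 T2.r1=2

missing: T0.r0=2 T2.r0=0 T2.r1=0

outcome vector order: (T0.r0,T2.r0,T2.r1)
[TSO] allowed = {<0 0 0> <0 0 2> <0 1 2> <0 2 0> <0 2 2> <2 0 0> <2 0 2> <2 1 2> <2 2 0> <2 2 2>}
TSO∖claimed = {<2 0 0>}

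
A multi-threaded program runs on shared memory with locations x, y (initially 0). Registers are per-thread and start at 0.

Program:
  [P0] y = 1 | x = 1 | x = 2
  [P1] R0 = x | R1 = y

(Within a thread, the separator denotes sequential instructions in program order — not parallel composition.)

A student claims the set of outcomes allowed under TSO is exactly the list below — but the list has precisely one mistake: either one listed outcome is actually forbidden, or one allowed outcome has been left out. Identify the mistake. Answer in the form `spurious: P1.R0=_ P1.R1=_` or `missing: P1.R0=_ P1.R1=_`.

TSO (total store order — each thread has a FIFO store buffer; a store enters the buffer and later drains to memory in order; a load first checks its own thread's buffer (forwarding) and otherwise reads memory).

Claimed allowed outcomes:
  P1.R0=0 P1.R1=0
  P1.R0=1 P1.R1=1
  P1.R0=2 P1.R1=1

outcome vector order: (P1.R0,P1.R1)
TSO: 4 outcomes — {0/0 0/1 1/1 2/1}
TSO∖claimed = {0/1}

missing: P1.R0=0 P1.R1=1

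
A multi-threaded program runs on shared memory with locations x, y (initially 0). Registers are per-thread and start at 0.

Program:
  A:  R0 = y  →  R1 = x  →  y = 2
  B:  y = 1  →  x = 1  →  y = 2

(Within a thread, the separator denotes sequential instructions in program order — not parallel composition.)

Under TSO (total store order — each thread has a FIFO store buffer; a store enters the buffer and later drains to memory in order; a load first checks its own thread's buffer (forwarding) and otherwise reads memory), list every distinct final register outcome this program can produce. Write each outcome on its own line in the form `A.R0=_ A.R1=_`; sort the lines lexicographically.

A.R0=0 A.R1=0
A.R0=0 A.R1=1
A.R0=1 A.R1=0
A.R0=1 A.R1=1
A.R0=2 A.R1=1

outcome vector order: (A.R0,A.R1)
|TSO outcomes| = 5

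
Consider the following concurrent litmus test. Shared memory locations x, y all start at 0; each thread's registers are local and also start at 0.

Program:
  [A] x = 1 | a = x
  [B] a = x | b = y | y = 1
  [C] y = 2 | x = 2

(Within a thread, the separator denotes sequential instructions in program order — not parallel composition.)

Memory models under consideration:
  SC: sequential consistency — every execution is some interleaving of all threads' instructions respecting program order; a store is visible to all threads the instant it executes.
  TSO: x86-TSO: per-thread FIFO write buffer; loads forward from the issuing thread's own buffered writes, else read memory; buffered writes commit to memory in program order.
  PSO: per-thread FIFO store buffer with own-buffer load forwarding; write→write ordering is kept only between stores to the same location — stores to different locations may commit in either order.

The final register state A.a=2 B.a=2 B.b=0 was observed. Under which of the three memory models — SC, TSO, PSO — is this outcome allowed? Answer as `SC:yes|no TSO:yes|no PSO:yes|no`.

SC:no TSO:no PSO:yes

outcome vector order: (A.a,B.a,B.b)
SC: 10 outcomes — {100, 102, 110, 112, 122, 200, 202, 210, 212, 222}
TSO: 10 outcomes — {100, 102, 110, 112, 122, 200, 202, 210, 212, 222}
PSO: 12 outcomes — {100, 102, 110, 112, 120, 122, 200, 202, 210, 212, 220, 222}
target 220 ∈ {PSO}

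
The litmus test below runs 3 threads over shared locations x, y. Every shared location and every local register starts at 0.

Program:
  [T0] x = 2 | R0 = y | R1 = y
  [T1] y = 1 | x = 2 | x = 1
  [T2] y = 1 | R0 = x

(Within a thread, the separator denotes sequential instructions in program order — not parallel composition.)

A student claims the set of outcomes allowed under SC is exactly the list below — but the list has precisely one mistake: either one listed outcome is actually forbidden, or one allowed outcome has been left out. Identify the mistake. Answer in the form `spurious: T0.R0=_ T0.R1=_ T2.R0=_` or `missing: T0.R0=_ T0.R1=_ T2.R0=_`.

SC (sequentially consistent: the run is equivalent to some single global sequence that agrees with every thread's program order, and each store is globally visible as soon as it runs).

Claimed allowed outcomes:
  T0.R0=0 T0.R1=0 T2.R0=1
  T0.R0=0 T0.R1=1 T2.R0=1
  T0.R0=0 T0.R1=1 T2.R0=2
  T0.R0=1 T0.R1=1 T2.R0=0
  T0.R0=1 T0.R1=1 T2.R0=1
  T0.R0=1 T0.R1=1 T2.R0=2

missing: T0.R0=0 T0.R1=0 T2.R0=2

outcome vector order: (T0.R0,T0.R1,T2.R0)
SC: 7 outcomes — {(0,0,1), (0,0,2), (0,1,1), (0,1,2), (1,1,0), (1,1,1), (1,1,2)}
SC∖claimed = {(0,0,2)}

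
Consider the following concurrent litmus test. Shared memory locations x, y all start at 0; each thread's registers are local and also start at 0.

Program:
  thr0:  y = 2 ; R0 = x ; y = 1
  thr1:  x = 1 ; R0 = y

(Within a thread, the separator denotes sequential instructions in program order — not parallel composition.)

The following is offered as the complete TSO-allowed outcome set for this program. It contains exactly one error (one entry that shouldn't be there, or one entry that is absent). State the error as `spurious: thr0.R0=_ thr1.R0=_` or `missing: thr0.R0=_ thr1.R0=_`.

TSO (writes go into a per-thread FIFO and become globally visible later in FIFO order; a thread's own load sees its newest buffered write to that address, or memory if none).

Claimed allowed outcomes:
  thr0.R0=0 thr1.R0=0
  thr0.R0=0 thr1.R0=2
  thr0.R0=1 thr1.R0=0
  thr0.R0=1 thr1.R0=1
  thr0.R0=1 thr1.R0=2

missing: thr0.R0=0 thr1.R0=1

outcome vector order: (thr0.R0,thr1.R0)
TSO (6): <0 0>; <0 1>; <0 2>; <1 0>; <1 1>; <1 2>
TSO∖claimed = {<0 1>}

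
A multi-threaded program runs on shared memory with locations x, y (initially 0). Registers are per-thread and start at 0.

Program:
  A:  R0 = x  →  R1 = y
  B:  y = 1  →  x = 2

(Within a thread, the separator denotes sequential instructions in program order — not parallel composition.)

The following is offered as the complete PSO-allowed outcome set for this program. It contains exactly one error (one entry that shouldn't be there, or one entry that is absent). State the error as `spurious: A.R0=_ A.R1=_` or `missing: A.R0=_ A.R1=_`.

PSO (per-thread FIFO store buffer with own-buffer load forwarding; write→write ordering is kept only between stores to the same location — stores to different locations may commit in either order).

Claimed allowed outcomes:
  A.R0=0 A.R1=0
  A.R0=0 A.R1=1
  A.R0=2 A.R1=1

missing: A.R0=2 A.R1=0

outcome vector order: (A.R0,A.R1)
under PSO → (0,0) (0,1) (2,0) (2,1)
PSO∖claimed = {(2,0)}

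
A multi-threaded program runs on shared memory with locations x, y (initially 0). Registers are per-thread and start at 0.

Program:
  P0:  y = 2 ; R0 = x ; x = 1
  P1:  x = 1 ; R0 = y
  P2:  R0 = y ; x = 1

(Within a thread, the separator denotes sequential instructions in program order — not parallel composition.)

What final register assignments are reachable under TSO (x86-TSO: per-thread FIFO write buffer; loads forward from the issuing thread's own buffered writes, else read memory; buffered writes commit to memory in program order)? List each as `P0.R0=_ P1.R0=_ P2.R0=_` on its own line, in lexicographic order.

outcome vector order: (P0.R0,P1.R0,P2.R0)
|TSO outcomes| = 8

P0.R0=0 P1.R0=0 P2.R0=0
P0.R0=0 P1.R0=0 P2.R0=2
P0.R0=0 P1.R0=2 P2.R0=0
P0.R0=0 P1.R0=2 P2.R0=2
P0.R0=1 P1.R0=0 P2.R0=0
P0.R0=1 P1.R0=0 P2.R0=2
P0.R0=1 P1.R0=2 P2.R0=0
P0.R0=1 P1.R0=2 P2.R0=2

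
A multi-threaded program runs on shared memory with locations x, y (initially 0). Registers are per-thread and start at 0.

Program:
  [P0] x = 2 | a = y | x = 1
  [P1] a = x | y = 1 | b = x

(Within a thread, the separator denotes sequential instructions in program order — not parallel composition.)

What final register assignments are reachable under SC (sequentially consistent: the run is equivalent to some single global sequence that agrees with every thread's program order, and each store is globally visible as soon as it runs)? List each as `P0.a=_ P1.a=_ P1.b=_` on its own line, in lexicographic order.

P0.a=0 P1.a=0 P1.b=1
P0.a=0 P1.a=0 P1.b=2
P0.a=0 P1.a=1 P1.b=1
P0.a=0 P1.a=2 P1.b=1
P0.a=0 P1.a=2 P1.b=2
P0.a=1 P1.a=0 P1.b=0
P0.a=1 P1.a=0 P1.b=1
P0.a=1 P1.a=0 P1.b=2
P0.a=1 P1.a=2 P1.b=1
P0.a=1 P1.a=2 P1.b=2

outcome vector order: (P0.a,P1.a,P1.b)
|SC outcomes| = 10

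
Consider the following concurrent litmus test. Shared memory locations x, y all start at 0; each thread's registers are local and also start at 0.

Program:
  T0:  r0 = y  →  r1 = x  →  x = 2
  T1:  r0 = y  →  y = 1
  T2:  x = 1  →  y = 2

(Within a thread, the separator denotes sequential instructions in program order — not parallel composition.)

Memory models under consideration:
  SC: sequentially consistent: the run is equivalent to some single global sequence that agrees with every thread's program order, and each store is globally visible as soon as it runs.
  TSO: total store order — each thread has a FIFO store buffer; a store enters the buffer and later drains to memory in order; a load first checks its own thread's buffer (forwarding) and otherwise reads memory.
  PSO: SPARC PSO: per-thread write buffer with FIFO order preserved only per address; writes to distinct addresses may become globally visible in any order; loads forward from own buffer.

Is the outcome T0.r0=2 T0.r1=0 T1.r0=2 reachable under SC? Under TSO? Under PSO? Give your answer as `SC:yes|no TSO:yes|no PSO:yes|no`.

outcome vector order: (T0.r0,T0.r1,T1.r0)
[SC] allowed = {000; 002; 010; 012; 100; 110; 112; 210; 212}
[TSO] allowed = {000; 002; 010; 012; 100; 110; 112; 210; 212}
[PSO] allowed = {000; 002; 010; 012; 100; 102; 110; 112; 200; 202; 210; 212}
target 202 ∈ {PSO}

SC:no TSO:no PSO:yes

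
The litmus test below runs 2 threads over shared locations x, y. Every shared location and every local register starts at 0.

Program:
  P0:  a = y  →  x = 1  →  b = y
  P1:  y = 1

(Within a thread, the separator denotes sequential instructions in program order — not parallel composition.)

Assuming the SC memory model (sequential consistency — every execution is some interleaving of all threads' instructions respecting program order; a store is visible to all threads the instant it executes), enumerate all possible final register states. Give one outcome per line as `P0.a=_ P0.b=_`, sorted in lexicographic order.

P0.a=0 P0.b=0
P0.a=0 P0.b=1
P0.a=1 P0.b=1

outcome vector order: (P0.a,P0.b)
|SC outcomes| = 3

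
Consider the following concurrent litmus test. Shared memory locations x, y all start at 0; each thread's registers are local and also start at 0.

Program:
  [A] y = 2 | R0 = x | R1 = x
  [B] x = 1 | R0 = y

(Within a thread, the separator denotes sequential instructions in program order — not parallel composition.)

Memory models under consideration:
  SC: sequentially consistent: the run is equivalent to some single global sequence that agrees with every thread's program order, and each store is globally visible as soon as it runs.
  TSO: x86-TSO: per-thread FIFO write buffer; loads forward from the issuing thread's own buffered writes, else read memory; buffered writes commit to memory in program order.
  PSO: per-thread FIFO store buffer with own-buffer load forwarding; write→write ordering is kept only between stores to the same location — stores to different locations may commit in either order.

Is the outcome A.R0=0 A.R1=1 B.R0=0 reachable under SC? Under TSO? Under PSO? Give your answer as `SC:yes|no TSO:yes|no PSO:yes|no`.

SC:no TSO:yes PSO:yes

outcome vector order: (A.R0,A.R1,B.R0)
SC (4): 0/0/2 0/1/2 1/1/0 1/1/2
TSO (6): 0/0/0 0/0/2 0/1/0 0/1/2 1/1/0 1/1/2
PSO (6): 0/0/0 0/0/2 0/1/0 0/1/2 1/1/0 1/1/2
target 0/1/0 ∈ {TSO,PSO}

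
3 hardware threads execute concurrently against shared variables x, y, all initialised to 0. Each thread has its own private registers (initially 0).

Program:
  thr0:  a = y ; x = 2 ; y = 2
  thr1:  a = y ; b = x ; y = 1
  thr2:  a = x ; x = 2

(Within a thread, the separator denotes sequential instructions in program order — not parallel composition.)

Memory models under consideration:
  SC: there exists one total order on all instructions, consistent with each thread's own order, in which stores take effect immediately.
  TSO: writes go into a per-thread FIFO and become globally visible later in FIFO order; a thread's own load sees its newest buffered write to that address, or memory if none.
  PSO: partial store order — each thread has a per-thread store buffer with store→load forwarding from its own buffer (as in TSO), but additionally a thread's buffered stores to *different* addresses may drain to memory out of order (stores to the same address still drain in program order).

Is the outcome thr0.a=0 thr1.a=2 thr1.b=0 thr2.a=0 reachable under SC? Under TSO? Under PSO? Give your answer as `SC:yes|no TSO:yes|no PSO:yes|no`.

outcome vector order: (thr0.a,thr1.a,thr1.b,thr2.a)
under SC → <0 0 0 0>, <0 0 0 2>, <0 0 2 0>, <0 0 2 2>, <0 2 2 0>, <0 2 2 2>, <1 0 0 0>, <1 0 0 2>, <1 0 2 0>
under TSO → <0 0 0 0>, <0 0 0 2>, <0 0 2 0>, <0 0 2 2>, <0 2 2 0>, <0 2 2 2>, <1 0 0 0>, <1 0 0 2>, <1 0 2 0>
under PSO → <0 0 0 0>, <0 0 0 2>, <0 0 2 0>, <0 0 2 2>, <0 2 0 0>, <0 2 0 2>, <0 2 2 0>, <0 2 2 2>, <1 0 0 0>, <1 0 0 2>, <1 0 2 0>
target <0 2 0 0> ∈ {PSO}

SC:no TSO:no PSO:yes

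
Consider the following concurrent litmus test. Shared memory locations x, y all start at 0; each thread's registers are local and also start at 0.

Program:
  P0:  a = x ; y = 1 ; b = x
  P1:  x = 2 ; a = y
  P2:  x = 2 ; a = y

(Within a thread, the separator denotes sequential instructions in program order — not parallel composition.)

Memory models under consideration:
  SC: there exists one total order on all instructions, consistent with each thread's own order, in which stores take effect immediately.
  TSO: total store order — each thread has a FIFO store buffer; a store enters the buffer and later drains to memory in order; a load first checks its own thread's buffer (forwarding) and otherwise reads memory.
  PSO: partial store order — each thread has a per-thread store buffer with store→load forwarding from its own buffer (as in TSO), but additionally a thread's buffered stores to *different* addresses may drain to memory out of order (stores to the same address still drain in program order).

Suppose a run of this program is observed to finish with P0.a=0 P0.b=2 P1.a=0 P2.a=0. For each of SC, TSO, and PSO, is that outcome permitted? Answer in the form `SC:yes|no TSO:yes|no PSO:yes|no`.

outcome vector order: (P0.a,P0.b,P1.a,P2.a)
SC (9): <0 0 1 1>, <0 2 0 0>, <0 2 0 1>, <0 2 1 0>, <0 2 1 1>, <2 2 0 0>, <2 2 0 1>, <2 2 1 0>, <2 2 1 1>
TSO (12): <0 0 0 0>, <0 0 0 1>, <0 0 1 0>, <0 0 1 1>, <0 2 0 0>, <0 2 0 1>, <0 2 1 0>, <0 2 1 1>, <2 2 0 0>, <2 2 0 1>, <2 2 1 0>, <2 2 1 1>
PSO (12): <0 0 0 0>, <0 0 0 1>, <0 0 1 0>, <0 0 1 1>, <0 2 0 0>, <0 2 0 1>, <0 2 1 0>, <0 2 1 1>, <2 2 0 0>, <2 2 0 1>, <2 2 1 0>, <2 2 1 1>
target <0 2 0 0> ∈ {SC,TSO,PSO}

SC:yes TSO:yes PSO:yes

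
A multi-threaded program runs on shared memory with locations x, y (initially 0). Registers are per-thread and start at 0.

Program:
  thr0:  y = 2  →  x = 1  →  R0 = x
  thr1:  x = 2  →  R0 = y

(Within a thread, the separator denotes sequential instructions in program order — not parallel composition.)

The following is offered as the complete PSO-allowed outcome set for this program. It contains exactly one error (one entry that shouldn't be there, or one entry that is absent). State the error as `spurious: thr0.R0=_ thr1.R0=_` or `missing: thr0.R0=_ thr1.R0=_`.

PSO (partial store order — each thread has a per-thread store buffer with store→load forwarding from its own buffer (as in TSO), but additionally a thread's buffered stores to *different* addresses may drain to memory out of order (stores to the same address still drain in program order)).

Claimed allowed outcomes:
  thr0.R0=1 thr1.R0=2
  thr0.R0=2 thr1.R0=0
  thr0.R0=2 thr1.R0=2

outcome vector order: (thr0.R0,thr1.R0)
[PSO] allowed = {(1,0), (1,2), (2,0), (2,2)}
PSO∖claimed = {(1,0)}

missing: thr0.R0=1 thr1.R0=0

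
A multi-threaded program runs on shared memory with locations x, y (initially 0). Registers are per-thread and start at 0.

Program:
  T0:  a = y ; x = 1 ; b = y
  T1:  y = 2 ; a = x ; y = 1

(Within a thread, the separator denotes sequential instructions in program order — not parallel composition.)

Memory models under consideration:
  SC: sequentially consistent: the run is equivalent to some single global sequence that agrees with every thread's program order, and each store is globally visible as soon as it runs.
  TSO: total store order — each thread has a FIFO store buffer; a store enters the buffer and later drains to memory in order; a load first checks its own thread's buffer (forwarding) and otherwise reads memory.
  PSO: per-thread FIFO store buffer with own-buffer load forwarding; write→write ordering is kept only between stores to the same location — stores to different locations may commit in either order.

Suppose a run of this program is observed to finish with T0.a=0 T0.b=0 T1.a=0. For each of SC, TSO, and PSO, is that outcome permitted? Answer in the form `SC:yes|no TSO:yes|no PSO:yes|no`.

outcome vector order: (T0.a,T0.b,T1.a)
under SC → 001 010 011 020 021 110 210 211 220 221
under TSO → 000 001 010 011 020 021 110 210 211 220 221
under PSO → 000 001 010 011 020 021 110 210 211 220 221
target 000 ∈ {TSO,PSO}

SC:no TSO:yes PSO:yes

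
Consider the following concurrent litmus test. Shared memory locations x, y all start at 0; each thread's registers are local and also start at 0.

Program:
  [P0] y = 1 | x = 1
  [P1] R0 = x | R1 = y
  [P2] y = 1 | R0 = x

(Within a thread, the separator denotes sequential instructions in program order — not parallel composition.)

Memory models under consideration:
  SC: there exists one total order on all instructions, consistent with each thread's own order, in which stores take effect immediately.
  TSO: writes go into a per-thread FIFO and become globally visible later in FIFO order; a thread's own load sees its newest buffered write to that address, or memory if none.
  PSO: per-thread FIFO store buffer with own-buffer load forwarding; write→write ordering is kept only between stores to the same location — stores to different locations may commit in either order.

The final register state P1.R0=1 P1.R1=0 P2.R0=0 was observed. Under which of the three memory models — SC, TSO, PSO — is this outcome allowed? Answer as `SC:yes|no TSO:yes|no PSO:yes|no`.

SC:no TSO:no PSO:yes

outcome vector order: (P1.R0,P1.R1,P2.R0)
SC (6): 0/0/0; 0/0/1; 0/1/0; 0/1/1; 1/1/0; 1/1/1
TSO (6): 0/0/0; 0/0/1; 0/1/0; 0/1/1; 1/1/0; 1/1/1
PSO (8): 0/0/0; 0/0/1; 0/1/0; 0/1/1; 1/0/0; 1/0/1; 1/1/0; 1/1/1
target 1/0/0 ∈ {PSO}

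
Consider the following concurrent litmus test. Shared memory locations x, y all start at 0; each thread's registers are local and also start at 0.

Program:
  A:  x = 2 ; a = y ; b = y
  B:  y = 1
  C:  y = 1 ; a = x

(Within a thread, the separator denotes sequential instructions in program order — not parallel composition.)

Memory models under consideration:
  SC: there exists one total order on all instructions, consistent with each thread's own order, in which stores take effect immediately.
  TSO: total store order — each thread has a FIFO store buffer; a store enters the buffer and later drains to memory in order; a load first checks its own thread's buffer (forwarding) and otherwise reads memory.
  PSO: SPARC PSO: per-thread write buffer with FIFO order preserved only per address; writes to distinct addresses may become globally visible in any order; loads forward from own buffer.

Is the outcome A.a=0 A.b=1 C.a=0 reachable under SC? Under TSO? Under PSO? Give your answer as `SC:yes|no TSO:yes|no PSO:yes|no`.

outcome vector order: (A.a,A.b,C.a)
under SC → <0 0 2> <0 1 2> <1 1 0> <1 1 2>
under TSO → <0 0 0> <0 0 2> <0 1 0> <0 1 2> <1 1 0> <1 1 2>
under PSO → <0 0 0> <0 0 2> <0 1 0> <0 1 2> <1 1 0> <1 1 2>
target <0 1 0> ∈ {TSO,PSO}

SC:no TSO:yes PSO:yes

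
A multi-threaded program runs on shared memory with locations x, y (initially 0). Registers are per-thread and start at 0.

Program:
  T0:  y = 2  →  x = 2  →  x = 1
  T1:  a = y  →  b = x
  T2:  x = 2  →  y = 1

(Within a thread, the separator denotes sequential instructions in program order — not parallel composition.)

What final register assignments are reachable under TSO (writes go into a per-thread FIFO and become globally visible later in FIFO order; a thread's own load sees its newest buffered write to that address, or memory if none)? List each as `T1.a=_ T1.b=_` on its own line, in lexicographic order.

T1.a=0 T1.b=0
T1.a=0 T1.b=1
T1.a=0 T1.b=2
T1.a=1 T1.b=1
T1.a=1 T1.b=2
T1.a=2 T1.b=0
T1.a=2 T1.b=1
T1.a=2 T1.b=2

outcome vector order: (T1.a,T1.b)
|TSO outcomes| = 8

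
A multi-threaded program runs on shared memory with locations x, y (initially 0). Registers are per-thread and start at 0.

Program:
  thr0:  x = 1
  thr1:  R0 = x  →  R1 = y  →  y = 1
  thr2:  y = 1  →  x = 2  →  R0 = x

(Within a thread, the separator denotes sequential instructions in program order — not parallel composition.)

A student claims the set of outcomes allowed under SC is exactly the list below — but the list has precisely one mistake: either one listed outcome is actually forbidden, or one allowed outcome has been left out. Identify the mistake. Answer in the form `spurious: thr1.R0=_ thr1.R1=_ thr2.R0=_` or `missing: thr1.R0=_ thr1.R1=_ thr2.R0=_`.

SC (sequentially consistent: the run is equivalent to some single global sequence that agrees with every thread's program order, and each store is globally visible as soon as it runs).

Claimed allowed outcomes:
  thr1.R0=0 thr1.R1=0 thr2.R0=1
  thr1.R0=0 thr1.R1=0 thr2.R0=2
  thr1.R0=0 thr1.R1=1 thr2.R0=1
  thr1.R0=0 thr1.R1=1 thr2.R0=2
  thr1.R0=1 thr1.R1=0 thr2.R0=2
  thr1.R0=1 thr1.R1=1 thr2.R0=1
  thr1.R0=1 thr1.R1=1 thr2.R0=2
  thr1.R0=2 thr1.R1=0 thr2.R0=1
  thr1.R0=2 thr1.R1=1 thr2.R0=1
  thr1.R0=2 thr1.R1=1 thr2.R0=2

outcome vector order: (thr1.R0,thr1.R1,thr2.R0)
SC: 9 outcomes — {0/0/1, 0/0/2, 0/1/1, 0/1/2, 1/0/2, 1/1/1, 1/1/2, 2/1/1, 2/1/2}
claimed∖SC = {2/0/1}

spurious: thr1.R0=2 thr1.R1=0 thr2.R0=1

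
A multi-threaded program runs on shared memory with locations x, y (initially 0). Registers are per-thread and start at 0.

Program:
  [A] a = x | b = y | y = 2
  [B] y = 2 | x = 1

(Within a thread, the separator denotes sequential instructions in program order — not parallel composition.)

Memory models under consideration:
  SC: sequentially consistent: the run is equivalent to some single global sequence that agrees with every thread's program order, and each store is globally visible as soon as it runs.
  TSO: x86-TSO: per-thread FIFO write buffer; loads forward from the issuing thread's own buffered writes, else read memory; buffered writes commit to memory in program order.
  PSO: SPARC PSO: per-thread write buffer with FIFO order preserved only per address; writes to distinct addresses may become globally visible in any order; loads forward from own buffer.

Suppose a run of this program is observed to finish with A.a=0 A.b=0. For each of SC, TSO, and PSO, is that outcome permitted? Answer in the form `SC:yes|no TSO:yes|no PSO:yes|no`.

outcome vector order: (A.a,A.b)
SC: 3 outcomes — {0/0; 0/2; 1/2}
TSO: 3 outcomes — {0/0; 0/2; 1/2}
PSO: 4 outcomes — {0/0; 0/2; 1/0; 1/2}
target 0/0 ∈ {SC,TSO,PSO}

SC:yes TSO:yes PSO:yes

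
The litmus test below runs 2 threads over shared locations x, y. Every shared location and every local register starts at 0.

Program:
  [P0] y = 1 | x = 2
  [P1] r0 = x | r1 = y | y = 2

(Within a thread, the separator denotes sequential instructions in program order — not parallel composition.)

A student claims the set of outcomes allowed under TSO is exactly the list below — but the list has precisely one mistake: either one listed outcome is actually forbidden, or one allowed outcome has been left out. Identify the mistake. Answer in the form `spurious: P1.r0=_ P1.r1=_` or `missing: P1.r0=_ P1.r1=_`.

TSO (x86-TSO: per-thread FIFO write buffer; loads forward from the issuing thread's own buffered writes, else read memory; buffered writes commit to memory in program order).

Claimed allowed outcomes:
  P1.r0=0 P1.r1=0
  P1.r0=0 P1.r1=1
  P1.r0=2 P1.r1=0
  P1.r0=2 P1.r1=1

outcome vector order: (P1.r0,P1.r1)
under TSO → <0 0> <0 1> <2 1>
claimed∖TSO = {<2 0>}

spurious: P1.r0=2 P1.r1=0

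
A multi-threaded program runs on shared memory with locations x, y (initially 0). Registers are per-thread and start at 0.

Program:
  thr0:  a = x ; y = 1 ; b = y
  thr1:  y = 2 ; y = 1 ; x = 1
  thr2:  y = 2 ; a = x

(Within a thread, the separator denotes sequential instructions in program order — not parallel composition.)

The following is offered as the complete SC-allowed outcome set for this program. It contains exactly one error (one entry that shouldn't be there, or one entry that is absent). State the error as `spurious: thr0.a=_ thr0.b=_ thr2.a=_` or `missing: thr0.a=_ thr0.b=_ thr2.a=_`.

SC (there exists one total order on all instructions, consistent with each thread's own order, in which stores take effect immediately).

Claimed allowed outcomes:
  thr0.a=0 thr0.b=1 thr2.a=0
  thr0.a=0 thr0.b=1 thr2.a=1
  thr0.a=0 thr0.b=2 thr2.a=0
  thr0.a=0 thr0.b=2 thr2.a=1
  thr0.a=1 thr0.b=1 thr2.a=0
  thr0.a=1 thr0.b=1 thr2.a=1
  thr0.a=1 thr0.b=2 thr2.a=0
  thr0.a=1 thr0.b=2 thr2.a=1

outcome vector order: (thr0.a,thr0.b,thr2.a)
under SC → 0/1/0, 0/1/1, 0/2/0, 0/2/1, 1/1/0, 1/1/1, 1/2/1
claimed∖SC = {1/2/0}

spurious: thr0.a=1 thr0.b=2 thr2.a=0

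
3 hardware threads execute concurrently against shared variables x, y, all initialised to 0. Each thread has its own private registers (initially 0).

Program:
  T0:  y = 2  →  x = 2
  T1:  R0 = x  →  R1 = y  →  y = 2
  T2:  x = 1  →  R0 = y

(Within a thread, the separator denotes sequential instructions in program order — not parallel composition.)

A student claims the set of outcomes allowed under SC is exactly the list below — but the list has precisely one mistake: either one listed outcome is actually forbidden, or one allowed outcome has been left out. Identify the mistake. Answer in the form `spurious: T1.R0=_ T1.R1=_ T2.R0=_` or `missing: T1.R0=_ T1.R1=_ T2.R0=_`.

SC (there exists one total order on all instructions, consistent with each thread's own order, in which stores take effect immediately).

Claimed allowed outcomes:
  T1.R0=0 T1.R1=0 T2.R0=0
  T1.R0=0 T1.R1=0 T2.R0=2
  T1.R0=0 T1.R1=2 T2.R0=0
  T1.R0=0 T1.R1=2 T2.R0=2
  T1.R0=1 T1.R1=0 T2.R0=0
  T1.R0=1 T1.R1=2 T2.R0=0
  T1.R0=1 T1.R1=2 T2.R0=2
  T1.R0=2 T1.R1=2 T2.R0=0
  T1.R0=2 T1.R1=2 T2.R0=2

missing: T1.R0=1 T1.R1=0 T2.R0=2

outcome vector order: (T1.R0,T1.R1,T2.R0)
SC (10): 0/0/0 0/0/2 0/2/0 0/2/2 1/0/0 1/0/2 1/2/0 1/2/2 2/2/0 2/2/2
SC∖claimed = {1/0/2}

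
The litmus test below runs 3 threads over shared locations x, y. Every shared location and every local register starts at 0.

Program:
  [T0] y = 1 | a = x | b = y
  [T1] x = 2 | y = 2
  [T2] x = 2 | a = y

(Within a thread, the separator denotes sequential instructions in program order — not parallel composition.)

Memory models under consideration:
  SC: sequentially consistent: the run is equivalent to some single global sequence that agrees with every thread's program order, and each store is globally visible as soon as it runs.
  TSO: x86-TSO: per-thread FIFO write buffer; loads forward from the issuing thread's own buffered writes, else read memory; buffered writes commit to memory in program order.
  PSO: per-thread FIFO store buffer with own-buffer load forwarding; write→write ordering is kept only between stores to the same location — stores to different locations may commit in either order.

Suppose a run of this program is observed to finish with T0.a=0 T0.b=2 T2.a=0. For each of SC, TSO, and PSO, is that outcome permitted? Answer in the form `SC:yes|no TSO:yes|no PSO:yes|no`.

SC:no TSO:yes PSO:yes

outcome vector order: (T0.a,T0.b,T2.a)
[SC] allowed = {0/1/1, 0/1/2, 0/2/1, 0/2/2, 2/1/0, 2/1/1, 2/1/2, 2/2/0, 2/2/1, 2/2/2}
[TSO] allowed = {0/1/0, 0/1/1, 0/1/2, 0/2/0, 0/2/1, 0/2/2, 2/1/0, 2/1/1, 2/1/2, 2/2/0, 2/2/1, 2/2/2}
[PSO] allowed = {0/1/0, 0/1/1, 0/1/2, 0/2/0, 0/2/1, 0/2/2, 2/1/0, 2/1/1, 2/1/2, 2/2/0, 2/2/1, 2/2/2}
target 0/2/0 ∈ {TSO,PSO}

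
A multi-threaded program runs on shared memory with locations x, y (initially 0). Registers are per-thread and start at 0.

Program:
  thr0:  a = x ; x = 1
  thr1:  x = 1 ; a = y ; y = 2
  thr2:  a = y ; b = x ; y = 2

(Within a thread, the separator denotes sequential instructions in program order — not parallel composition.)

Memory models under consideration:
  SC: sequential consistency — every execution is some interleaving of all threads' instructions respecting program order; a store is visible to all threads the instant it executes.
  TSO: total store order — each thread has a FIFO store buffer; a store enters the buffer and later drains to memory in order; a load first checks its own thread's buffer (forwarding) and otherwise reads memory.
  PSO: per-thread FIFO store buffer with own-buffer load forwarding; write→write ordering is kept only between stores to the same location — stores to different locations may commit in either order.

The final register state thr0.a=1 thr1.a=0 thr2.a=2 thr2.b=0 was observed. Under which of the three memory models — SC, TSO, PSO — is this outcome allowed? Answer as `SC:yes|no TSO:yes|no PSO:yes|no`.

SC:no TSO:no PSO:yes

outcome vector order: (thr0.a,thr1.a,thr2.a,thr2.b)
under SC → 0/0/0/0, 0/0/0/1, 0/0/2/1, 0/2/0/0, 0/2/0/1, 1/0/0/0, 1/0/0/1, 1/0/2/1, 1/2/0/0, 1/2/0/1
under TSO → 0/0/0/0, 0/0/0/1, 0/0/2/1, 0/2/0/0, 0/2/0/1, 1/0/0/0, 1/0/0/1, 1/0/2/1, 1/2/0/0, 1/2/0/1
under PSO → 0/0/0/0, 0/0/0/1, 0/0/2/0, 0/0/2/1, 0/2/0/0, 0/2/0/1, 1/0/0/0, 1/0/0/1, 1/0/2/0, 1/0/2/1, 1/2/0/0, 1/2/0/1
target 1/0/2/0 ∈ {PSO}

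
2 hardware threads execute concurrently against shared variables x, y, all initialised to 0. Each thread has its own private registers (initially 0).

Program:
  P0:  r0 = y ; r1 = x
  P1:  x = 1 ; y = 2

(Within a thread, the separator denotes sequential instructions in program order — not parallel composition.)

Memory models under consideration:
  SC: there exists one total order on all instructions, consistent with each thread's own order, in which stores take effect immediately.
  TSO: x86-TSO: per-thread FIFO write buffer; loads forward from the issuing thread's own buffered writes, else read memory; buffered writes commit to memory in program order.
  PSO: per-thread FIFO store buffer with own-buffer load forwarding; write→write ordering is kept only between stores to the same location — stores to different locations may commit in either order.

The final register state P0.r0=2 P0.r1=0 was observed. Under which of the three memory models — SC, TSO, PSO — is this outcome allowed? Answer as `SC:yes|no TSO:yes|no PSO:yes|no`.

SC:no TSO:no PSO:yes

outcome vector order: (P0.r0,P0.r1)
under SC → 0/0 0/1 2/1
under TSO → 0/0 0/1 2/1
under PSO → 0/0 0/1 2/0 2/1
target 2/0 ∈ {PSO}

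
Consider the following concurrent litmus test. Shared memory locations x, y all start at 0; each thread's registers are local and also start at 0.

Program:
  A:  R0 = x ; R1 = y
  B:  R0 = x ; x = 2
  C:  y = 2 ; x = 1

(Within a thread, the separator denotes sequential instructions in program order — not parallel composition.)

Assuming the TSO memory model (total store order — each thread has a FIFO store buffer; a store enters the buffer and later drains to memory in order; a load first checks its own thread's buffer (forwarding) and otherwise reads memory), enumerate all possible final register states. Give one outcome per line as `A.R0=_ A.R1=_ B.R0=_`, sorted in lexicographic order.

outcome vector order: (A.R0,A.R1,B.R0)
|TSO outcomes| = 9

A.R0=0 A.R1=0 B.R0=0
A.R0=0 A.R1=0 B.R0=1
A.R0=0 A.R1=2 B.R0=0
A.R0=0 A.R1=2 B.R0=1
A.R0=1 A.R1=2 B.R0=0
A.R0=1 A.R1=2 B.R0=1
A.R0=2 A.R1=0 B.R0=0
A.R0=2 A.R1=2 B.R0=0
A.R0=2 A.R1=2 B.R0=1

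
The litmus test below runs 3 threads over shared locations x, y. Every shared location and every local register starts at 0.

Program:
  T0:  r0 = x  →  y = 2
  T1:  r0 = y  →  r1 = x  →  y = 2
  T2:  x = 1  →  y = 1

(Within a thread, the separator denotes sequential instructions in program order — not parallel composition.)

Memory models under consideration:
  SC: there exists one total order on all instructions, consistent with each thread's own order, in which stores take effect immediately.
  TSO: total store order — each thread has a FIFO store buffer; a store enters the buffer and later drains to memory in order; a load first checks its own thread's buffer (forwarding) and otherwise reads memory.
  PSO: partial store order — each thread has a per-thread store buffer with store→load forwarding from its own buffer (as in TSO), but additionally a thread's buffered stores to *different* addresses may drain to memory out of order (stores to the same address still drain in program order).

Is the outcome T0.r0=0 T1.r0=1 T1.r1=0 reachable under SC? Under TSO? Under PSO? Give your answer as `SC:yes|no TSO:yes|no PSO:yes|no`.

outcome vector order: (T0.r0,T1.r0,T1.r1)
[SC] allowed = {(0,0,0), (0,0,1), (0,1,1), (0,2,0), (0,2,1), (1,0,0), (1,0,1), (1,1,1), (1,2,1)}
[TSO] allowed = {(0,0,0), (0,0,1), (0,1,1), (0,2,0), (0,2,1), (1,0,0), (1,0,1), (1,1,1), (1,2,1)}
[PSO] allowed = {(0,0,0), (0,0,1), (0,1,0), (0,1,1), (0,2,0), (0,2,1), (1,0,0), (1,0,1), (1,1,0), (1,1,1), (1,2,1)}
target (0,1,0) ∈ {PSO}

SC:no TSO:no PSO:yes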